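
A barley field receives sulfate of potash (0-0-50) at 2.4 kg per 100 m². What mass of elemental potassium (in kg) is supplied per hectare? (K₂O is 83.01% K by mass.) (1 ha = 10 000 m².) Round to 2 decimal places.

K₂O per 100 m² = 2.4 × 50% = 1.2 kg.
Elemental K = 1.2 × 0.8301 = 0.99612 kg per 100 m².
Convert to per hectare: 0.99612 × 100 = 99.612 kg.

99.61 kg K per hectare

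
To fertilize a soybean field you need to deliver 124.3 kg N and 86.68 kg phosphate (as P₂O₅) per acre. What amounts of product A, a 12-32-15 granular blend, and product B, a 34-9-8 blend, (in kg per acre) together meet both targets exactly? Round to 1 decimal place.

Let a = kg of product A, b = kg of product B (per acre).
N: 0.12·a + 0.34·b = 124.3
P₂O₅: 0.32·a + 0.09·b = 86.68
From row1: a = (124.3 − 0.34·b) / 0.12.
Into row2: 0.32·(124.3 − 0.34·b)/0.12 + 0.09·b = 86.68 → b = 299.739, a = 186.573.

186.6 kg product A, 299.7 kg product B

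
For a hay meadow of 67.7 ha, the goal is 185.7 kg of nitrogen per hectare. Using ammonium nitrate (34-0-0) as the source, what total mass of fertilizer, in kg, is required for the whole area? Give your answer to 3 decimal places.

36976.147 kg

Product per hectare = 185.7 / 34% = 546.176 kg.
Total product = 546.176 × 67.7 = 36976.1471 kg.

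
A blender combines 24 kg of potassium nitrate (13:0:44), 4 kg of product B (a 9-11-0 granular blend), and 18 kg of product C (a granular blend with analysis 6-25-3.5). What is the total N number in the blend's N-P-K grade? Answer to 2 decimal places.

9.91% N

Total mass = 24 + 4 + 18 = 46 kg.
N mass = 13%×24 + 9%×4 + 6%×18 = 4.56 kg.
% N = 4.56 / 46 = 9.91304%.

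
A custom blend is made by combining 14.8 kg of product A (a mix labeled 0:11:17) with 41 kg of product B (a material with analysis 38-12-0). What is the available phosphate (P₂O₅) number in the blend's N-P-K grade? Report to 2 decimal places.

Total mass = 14.8 + 41 = 55.8 kg.
P₂O₅ mass = 11%×14.8 + 12%×41 = 6.548 kg.
% P₂O₅ = 6.548 / 55.8 = 11.7348%.

11.73% P₂O₅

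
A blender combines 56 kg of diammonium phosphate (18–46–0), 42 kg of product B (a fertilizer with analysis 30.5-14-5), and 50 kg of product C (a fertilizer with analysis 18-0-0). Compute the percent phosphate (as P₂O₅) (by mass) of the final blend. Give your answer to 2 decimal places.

21.38% P₂O₅

Total mass = 56 + 42 + 50 = 148 kg.
P₂O₅ mass = 46%×56 + 14%×42 + 0%×50 = 31.64 kg.
% P₂O₅ = 31.64 / 148 = 21.3784%.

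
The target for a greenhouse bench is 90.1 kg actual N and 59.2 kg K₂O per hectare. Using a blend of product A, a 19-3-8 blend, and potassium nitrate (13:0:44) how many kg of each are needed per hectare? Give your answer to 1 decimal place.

With a, b = kg per hectare of product A and potassium nitrate:
N: 0.19·a + 0.13·b = 90.1
K₂O: 0.08·a + 0.44·b = 59.2
Eliminate b: (row1) − 0.13/0.44·(row2) → 0.166364·a = 72.6091, so a = 436.448.
Then b = (59.2 − 0.08·436.448) / 0.44 = 55.1913.

436.4 kg product A, 55.2 kg potassium nitrate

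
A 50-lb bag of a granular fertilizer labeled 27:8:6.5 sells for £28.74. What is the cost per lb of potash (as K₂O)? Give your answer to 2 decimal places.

K₂O in bag = 50 × 6.5% = 3.25 lb.
Cost per lb K₂O = £28.74 / 3.25 = £8.8431.

£8.84 per lb K₂O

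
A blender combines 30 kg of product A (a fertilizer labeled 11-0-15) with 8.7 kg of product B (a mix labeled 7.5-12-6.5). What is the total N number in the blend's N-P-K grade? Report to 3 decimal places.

Total mass = 30 + 8.7 = 38.7 kg.
N mass = 11%×30 + 7.5%×8.7 = 3.9525 kg.
% N = 3.9525 / 38.7 = 10.2132%.

10.213% N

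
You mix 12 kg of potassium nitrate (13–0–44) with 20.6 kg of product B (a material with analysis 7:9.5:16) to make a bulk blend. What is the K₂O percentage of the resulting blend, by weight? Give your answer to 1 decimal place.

26.3% K₂O

Total mass = 12 + 20.6 = 32.6 kg.
K₂O mass = 44%×12 + 16%×20.6 = 8.576 kg.
% K₂O = 8.576 / 32.6 = 26.3067%.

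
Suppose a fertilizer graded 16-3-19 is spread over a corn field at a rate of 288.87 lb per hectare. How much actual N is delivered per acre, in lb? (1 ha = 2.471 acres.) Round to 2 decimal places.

nitrogen per hectare = 288.87 × 16% = 46.2192 lb.
Convert to per acre: 46.2192 × 0.404694 = 18.7047 lb.

18.70 lb N per acre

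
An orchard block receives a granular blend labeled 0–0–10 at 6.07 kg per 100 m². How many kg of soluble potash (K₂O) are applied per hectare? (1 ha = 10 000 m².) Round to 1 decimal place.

60.7 kg K₂O per hectare

K₂O per 100 m² = 6.07 × 10% = 0.607 kg.
Convert to per hectare: 0.607 × 100 = 60.7 kg.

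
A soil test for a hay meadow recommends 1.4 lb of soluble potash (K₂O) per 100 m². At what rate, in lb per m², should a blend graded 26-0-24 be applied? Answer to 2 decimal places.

Product per 100 m² = 1.4 / 24% = 5.83333 lb.
Convert to per m²: 5.83333 × 0.01 = 0.0583333 lb.

0.06 lb of product per sq m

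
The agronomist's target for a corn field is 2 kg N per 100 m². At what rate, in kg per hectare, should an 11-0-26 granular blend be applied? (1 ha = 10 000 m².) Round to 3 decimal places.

1818.182 kg of product per hectare

Product per 100 m² = 2 / 11% = 18.1818 kg.
Convert to per hectare: 18.1818 × 100 = 1818.1818 kg.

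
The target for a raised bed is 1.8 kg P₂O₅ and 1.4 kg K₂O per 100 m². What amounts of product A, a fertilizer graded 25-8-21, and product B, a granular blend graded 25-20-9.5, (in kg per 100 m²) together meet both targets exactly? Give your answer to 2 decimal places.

Let a = kg of product A, b = kg of product B (per 100 m²).
P₂O₅: 0.08·a + 0.2·b = 1.8
K₂O: 0.21·a + 0.095·b = 1.4
Eliminate a: (row1) − 0.08/0.21·(row2) → 0.16381·b = 1.26667, so b = 7.73256.
Back-substitute: a = (1.8 − 0.2·7.73256) / 0.08 = 3.1686.

3.17 kg product A, 7.73 kg product B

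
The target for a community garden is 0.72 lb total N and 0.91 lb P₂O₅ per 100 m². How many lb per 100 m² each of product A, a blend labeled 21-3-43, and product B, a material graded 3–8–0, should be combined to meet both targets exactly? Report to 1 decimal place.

Per-100 m² balance (a = product A, b = product B):
N: 0.21·a + 0.03·b = 0.72
P₂O₅: 0.03·a + 0.08·b = 0.91
From row1: a = (0.72 − 0.03·b) / 0.21.
Into row2: 0.03·(0.72 − 0.03·b)/0.21 + 0.08·b = 0.91 → b = 10.6604, a = 1.90566.

1.9 lb product A, 10.7 lb product B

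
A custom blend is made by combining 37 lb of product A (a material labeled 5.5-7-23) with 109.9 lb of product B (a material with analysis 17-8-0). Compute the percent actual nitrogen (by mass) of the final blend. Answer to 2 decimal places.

Total mass = 37 + 109.9 = 146.9 lb.
N mass = 5.5%×37 + 17%×109.9 = 20.718 lb.
% N = 20.718 / 146.9 = 14.1035%.

14.10% N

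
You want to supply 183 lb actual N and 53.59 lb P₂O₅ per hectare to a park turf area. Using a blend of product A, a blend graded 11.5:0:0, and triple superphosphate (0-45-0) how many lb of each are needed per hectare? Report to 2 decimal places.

Let a = lb of product A, b = lb of triple superphosphate (per hectare).
N: 0.115·a + 0·b = 183
P₂O₅: 0·a + 0.45·b = 53.59
Solving simultaneously: a = 1591.304, b = 119.089.

1591.30 lb product A, 119.09 lb triple superphosphate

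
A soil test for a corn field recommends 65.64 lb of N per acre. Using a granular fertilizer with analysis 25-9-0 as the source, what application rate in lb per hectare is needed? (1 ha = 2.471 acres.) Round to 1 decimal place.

648.8 lb of product per hectare

Product per acre = 65.64 / 25% = 262.56 lb.
Convert to per hectare: 262.56 × 2.471 = 648.786 lb.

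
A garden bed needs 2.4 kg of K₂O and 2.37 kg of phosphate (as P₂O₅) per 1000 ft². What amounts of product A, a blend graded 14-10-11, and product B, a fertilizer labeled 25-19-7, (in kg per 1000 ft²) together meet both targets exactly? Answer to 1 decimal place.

20.9 kg product A, 1.5 kg product B

Let a = kg of product A, b = kg of product B (per 1000 ft²).
K₂O: 0.11·a + 0.07·b = 2.4
P₂O₅: 0.1·a + 0.19·b = 2.37
Eliminate a: (row1) − 0.11/0.1·(row2) → -0.139·b = -0.207, so b = 1.48921.
Back-substitute: a = (2.4 − 0.07·1.48921) / 0.11 = 20.8705.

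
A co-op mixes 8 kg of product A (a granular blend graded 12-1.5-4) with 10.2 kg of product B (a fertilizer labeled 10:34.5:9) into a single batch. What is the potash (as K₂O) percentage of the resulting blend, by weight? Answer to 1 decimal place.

Total mass = 8 + 10.2 = 18.2 kg.
K₂O mass = 4%×8 + 9%×10.2 = 1.238 kg.
% K₂O = 1.238 / 18.2 = 6.8022%.

6.8% K₂O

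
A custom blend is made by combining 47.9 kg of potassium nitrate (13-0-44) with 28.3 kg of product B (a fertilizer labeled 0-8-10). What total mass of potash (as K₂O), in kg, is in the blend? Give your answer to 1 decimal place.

K₂O mass = 44%×47.9 + 10%×28.3 = 23.906 kg.

23.9 kg K₂O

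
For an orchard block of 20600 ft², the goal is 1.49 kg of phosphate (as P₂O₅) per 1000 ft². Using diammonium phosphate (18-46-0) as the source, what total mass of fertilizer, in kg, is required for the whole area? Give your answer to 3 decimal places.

66.726 kg

Product per 1000 ft² = 1.49 / 46% = 3.23913 kg.
Total product = 3.23913 × 20600 / 1000 = 66.7261 kg.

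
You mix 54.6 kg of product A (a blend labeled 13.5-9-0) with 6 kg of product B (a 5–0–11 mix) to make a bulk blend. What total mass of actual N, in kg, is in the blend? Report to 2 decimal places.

N mass = 13.5%×54.6 + 5%×6 = 7.671 kg.

7.67 kg N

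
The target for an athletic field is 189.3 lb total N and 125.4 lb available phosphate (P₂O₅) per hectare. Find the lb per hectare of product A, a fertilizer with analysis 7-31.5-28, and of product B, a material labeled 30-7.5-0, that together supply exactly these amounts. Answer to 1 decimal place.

Let a = lb of product A, b = lb of product B (per hectare).
N: 0.07·a + 0.3·b = 189.3
P₂O₅: 0.315·a + 0.075·b = 125.4
Eliminate b: (row1) − 0.3/0.075·(row2) → -1.19·a = -312.3, so a = 262.437.
Then b = (125.4 − 0.315·262.437) / 0.075 = 569.765.

262.4 lb product A, 569.8 lb product B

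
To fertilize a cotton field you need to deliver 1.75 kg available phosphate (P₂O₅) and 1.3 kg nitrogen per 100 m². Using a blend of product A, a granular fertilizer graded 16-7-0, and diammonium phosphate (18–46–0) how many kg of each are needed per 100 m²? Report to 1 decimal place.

4.6 kg product A, 3.1 kg diammonium phosphate

Per-100 m² balance (a = product A, b = diammonium phosphate):
P₂O₅: 0.07·a + 0.46·b = 1.75
N: 0.16·a + 0.18·b = 1.3
From row1: a = (1.75 − 0.46·b) / 0.07.
Into row2: 0.16·(1.75 − 0.46·b)/0.07 + 0.18·b = 1.3 → b = 3.09836, a = 4.63934.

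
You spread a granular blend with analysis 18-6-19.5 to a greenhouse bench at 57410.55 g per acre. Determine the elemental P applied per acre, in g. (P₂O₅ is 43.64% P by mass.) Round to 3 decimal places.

1503.238 g P per acre

P₂O₅ per acre = 57410.55 × 6% = 3444.63 g.
Elemental P = 3444.63 × 0.4364 = 1503.2378 g per acre.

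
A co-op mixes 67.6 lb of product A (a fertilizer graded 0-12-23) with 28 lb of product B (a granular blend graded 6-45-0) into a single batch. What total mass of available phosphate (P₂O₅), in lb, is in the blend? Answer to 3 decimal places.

P₂O₅ mass = 12%×67.6 + 45%×28 = 20.712 lb.

20.712 lb P₂O₅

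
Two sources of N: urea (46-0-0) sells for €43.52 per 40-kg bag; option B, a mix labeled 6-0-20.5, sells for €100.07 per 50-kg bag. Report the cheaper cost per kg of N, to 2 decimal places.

€2.37 per kg N (urea)

urea: N per bag = 40 × 46% = 18.4 kg; cost = 43.52 / 18.4 = €2.3652/kg N.
option B: N per bag = 50 × 6% = 3 kg; cost = 100.07 / 3 = €33.3567/kg N.
urea is cheaper.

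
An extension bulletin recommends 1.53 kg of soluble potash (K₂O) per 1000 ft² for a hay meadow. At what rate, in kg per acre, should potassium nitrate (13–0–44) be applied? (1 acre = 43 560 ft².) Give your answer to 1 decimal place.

Product per 1000 ft² = 1.53 / 44% = 3.47727 kg.
Convert to per acre: 3.47727 × 43.56 = 151.47 kg.

151.5 kg of product per acre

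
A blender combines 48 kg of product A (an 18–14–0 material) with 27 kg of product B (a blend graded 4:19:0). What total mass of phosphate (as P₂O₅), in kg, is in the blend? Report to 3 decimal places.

P₂O₅ mass = 14%×48 + 19%×27 = 11.85 kg.

11.850 kg P₂O₅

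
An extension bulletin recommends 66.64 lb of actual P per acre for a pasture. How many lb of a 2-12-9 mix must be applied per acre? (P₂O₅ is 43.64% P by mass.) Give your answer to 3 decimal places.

1272.533 lb of product per acre

As P₂O₅: 66.64 / 0.4364 = 152.704 lb per acre.
Product per acre = 152.704 / 12% = 1272.5328 lb.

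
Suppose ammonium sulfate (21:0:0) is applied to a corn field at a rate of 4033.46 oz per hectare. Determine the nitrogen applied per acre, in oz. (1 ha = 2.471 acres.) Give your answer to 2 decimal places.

nitrogen per hectare = 4033.46 × 21% = 847.027 oz.
Convert to per acre: 847.027 × 0.404694 = 342.787 oz.

342.79 oz N per acre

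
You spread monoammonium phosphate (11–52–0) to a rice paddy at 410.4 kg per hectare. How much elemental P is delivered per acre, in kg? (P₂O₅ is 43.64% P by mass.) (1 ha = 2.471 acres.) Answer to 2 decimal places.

37.69 kg P per acre

P₂O₅ per hectare = 410.4 × 52% = 213.408 kg.
Elemental P = 213.408 × 0.4364 = 93.1313 kg per hectare.
Convert to per acre: 93.1313 × 0.404694 = 37.6897 kg.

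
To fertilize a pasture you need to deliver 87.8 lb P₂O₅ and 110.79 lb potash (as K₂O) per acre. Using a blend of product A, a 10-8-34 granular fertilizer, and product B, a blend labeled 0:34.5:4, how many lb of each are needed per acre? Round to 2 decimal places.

304.21 lb product A, 183.95 lb product B

With a, b = lb per acre of product A and product B:
P₂O₅: 0.08·a + 0.345·b = 87.8
K₂O: 0.34·a + 0.04·b = 110.79
Solving simultaneously: a = 304.212, b = 183.951.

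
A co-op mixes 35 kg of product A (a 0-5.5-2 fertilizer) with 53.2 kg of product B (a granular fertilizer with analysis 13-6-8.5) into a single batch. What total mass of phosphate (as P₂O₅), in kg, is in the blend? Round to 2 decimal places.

P₂O₅ mass = 5.5%×35 + 6%×53.2 = 5.117 kg.

5.12 kg P₂O₅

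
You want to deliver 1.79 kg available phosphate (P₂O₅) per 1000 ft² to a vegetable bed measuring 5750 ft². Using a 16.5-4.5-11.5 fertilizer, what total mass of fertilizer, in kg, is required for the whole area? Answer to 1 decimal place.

Product per 1000 ft² = 1.79 / 4.5% = 39.7778 kg.
Total product = 39.7778 × 5750 / 1000 = 228.722 kg.

228.7 kg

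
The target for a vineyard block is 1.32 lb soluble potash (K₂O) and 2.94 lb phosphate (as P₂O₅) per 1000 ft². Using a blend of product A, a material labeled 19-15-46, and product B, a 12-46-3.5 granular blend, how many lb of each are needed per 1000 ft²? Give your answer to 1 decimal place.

2.4 lb product A, 5.6 lb product B

Per-1000 ft² balance (a = product A, b = product B):
K₂O: 0.46·a + 0.035·b = 1.32
P₂O₅: 0.15·a + 0.46·b = 2.94
From row1: a = (1.32 − 0.035·b) / 0.46.
Into row2: 0.15·(1.32 − 0.035·b)/0.46 + 0.46·b = 2.94 → b = 5.59438, a = 2.44391.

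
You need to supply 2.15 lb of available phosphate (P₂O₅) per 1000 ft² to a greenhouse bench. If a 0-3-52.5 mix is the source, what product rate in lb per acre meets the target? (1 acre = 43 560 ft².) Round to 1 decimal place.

3121.8 lb of product per acre

Product per 1000 ft² = 2.15 / 3% = 71.6667 lb.
Convert to per acre: 71.6667 × 43.56 = 3121.8 lb.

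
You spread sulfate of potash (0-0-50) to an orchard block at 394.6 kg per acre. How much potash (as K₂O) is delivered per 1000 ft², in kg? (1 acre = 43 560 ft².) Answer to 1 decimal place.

4.5 kg K₂O per thousand sq ft

K₂O per acre = 394.6 × 50% = 197.3 kg.
Convert to per 1000 ft²: 197.3 × 0.0229568 = 4.52938 kg.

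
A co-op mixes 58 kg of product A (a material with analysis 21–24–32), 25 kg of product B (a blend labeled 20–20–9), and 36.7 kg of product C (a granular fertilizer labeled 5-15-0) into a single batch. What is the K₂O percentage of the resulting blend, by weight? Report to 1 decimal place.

Total mass = 58 + 25 + 36.7 = 119.7 kg.
K₂O mass = 32%×58 + 9%×25 + 0%×36.7 = 20.81 kg.
% K₂O = 20.81 / 119.7 = 17.3851%.

17.4% K₂O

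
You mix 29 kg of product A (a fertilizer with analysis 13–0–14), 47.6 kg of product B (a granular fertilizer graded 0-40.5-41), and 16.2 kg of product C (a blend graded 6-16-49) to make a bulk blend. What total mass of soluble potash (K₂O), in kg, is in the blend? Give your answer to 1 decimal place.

K₂O mass = 14%×29 + 41%×47.6 + 49%×16.2 = 31.514 kg.

31.5 kg K₂O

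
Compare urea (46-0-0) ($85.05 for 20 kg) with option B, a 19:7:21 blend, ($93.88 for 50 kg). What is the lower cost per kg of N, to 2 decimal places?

$9.24 per kg N (urea)

urea: N per bag = 20 × 46% = 9.2 kg; cost = 85.05 / 9.2 = $9.2446/kg N.
option B: N per bag = 50 × 19% = 9.5 kg; cost = 93.88 / 9.5 = $9.8821/kg N.
urea is cheaper.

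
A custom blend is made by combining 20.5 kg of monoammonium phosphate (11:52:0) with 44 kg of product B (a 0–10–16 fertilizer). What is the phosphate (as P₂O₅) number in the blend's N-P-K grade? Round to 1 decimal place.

Total mass = 20.5 + 44 = 64.5 kg.
P₂O₅ mass = 52%×20.5 + 10%×44 = 15.06 kg.
% P₂O₅ = 15.06 / 64.5 = 23.3488%.

23.3% P₂O₅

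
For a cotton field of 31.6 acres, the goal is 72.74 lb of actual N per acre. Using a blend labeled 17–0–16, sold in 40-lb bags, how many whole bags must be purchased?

339 bags

Product per acre = 72.74 / 17% = 427.882 lb.
Total product = 427.882 × 31.6 = 13521.1 lb.
Bags = ⌈13521.1 / 40⌉ = 339.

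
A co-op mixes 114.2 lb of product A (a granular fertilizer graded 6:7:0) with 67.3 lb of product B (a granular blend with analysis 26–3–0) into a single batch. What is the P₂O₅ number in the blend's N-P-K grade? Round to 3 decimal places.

5.517% P₂O₅

Total mass = 114.2 + 67.3 = 181.5 lb.
P₂O₅ mass = 7%×114.2 + 3%×67.3 = 10.013 lb.
% P₂O₅ = 10.013 / 181.5 = 5.5168%.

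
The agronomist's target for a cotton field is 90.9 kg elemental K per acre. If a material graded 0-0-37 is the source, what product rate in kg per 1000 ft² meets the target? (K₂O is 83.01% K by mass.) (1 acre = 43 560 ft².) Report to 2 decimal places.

As K₂O: 90.9 / 0.8301 = 109.505 kg per acre.
Product per acre = 109.505 / 37% = 295.959 kg.
Convert to per 1000 ft²: 295.959 × 0.0229568 = 6.79429 kg.

6.79 kg of product per thousand sq ft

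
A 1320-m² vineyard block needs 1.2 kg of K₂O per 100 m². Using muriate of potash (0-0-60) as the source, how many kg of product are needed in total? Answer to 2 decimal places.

26.40 kg

Product per 100 m² = 1.2 / 60% = 2 kg.
Total product = 2 × 1320 / 100 = 26.4 kg.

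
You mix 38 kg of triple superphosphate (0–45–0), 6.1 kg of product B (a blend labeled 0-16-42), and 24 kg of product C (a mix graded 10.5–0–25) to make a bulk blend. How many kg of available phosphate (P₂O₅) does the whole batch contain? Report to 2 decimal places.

18.08 kg P₂O₅

P₂O₅ mass = 45%×38 + 16%×6.1 + 0%×24 = 18.076 kg.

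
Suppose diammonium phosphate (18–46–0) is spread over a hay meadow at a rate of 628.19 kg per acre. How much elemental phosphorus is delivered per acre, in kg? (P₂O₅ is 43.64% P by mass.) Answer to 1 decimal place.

P₂O₅ per acre = 628.19 × 46% = 288.967 kg.
Elemental P = 288.967 × 0.4364 = 126.105 kg per acre.

126.1 kg P per acre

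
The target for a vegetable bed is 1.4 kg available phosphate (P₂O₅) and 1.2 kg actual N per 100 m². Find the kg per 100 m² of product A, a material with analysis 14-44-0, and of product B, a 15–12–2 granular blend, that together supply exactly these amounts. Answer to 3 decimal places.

With a, b = kg per 100 m² of product A and product B:
P₂O₅: 0.44·a + 0.12·b = 1.4
N: 0.14·a + 0.15·b = 1.2
Eliminate b: (row1) − 0.12/0.15·(row2) → 0.328·a = 0.44, so a = 1.34146.
Then b = (1.2 − 0.14·1.34146) / 0.15 = 6.74797.

1.341 kg product A, 6.748 kg product B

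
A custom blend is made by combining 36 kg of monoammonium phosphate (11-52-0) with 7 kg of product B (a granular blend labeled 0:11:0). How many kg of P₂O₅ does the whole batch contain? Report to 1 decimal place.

19.5 kg P₂O₅

P₂O₅ mass = 52%×36 + 11%×7 = 19.49 kg.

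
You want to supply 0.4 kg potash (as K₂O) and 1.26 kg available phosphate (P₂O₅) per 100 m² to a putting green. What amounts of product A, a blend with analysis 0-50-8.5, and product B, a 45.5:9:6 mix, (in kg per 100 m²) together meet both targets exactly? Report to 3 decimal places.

Per-100 m² balance (a = product A, b = product B):
K₂O: 0.085·a + 0.06·b = 0.4
P₂O₅: 0.5·a + 0.09·b = 1.26
Eliminate b: (row1) − 0.06/0.09·(row2) → -0.248333·a = -0.44, so a = 1.77181.
Then b = (1.26 − 0.5·1.77181) / 0.09 = 4.1566.

1.772 kg product A, 4.157 kg product B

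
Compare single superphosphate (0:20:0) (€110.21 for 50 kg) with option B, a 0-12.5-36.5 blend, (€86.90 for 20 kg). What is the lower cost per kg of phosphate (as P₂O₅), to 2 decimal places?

single superphosphate: P₂O₅ per bag = 50 × 20% = 10 kg; cost = 110.21 / 10 = €11.0210/kg P₂O₅.
option B: P₂O₅ per bag = 20 × 12.5% = 2.5 kg; cost = 86.90 / 2.5 = €34.7600/kg P₂O₅.
single superphosphate is cheaper.

€11.02 per kg P₂O₅ (single superphosphate)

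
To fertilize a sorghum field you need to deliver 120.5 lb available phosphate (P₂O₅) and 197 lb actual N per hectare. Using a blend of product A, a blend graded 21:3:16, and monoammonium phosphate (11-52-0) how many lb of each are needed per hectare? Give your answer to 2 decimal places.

Per-hectare balance (a = product A, b = monoammonium phosphate):
P₂O₅: 0.03·a + 0.52·b = 120.5
N: 0.21·a + 0.11·b = 197
Eliminate a: (row1) − 0.03/0.21·(row2) → 0.504286·b = 92.3571, so b = 183.144.
Back-substitute: a = (120.5 − 0.52·183.144) / 0.03 = 842.162.

842.16 lb product A, 183.14 lb monoammonium phosphate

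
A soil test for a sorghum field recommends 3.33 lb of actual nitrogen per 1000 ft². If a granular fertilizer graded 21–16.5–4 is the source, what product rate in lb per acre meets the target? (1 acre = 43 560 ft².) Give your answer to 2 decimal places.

690.74 lb of product per acre

Product per 1000 ft² = 3.33 / 21% = 15.8571 lb.
Convert to per acre: 15.8571 × 43.56 = 690.737 lb.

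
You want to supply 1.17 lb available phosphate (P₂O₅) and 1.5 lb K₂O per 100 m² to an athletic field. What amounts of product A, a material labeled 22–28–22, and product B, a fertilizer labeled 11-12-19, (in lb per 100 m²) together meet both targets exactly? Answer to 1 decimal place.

Let a = lb of product A, b = lb of product B (per 100 m²).
P₂O₅: 0.28·a + 0.12·b = 1.17
K₂O: 0.22·a + 0.19·b = 1.5
Solving simultaneously: a = 1.57836, b = 6.06716.

1.6 lb product A, 6.1 lb product B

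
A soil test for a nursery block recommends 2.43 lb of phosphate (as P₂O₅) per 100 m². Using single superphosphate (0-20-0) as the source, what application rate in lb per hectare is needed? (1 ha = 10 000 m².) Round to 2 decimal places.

Product per 100 m² = 2.43 / 20% = 12.15 lb.
Convert to per hectare: 12.15 × 100 = 1215 lb.

1215.00 lb of product per hectare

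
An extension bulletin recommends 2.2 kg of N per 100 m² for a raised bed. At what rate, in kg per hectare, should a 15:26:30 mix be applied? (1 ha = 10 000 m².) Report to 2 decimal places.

1466.67 kg of product per hectare

Product per 100 m² = 2.2 / 15% = 14.6667 kg.
Convert to per hectare: 14.6667 × 100 = 1466.667 kg.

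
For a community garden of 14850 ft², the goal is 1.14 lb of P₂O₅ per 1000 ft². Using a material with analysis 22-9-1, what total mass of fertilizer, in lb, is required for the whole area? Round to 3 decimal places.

Product per 1000 ft² = 1.14 / 9% = 12.6667 lb.
Total product = 12.6667 × 14850 / 1000 = 188.1 lb.

188.100 lb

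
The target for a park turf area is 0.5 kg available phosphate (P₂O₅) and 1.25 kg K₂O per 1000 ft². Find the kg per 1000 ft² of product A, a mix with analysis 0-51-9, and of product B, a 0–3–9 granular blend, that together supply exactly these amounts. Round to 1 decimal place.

Let a = kg of product A, b = kg of product B (per 1000 ft²).
P₂O₅: 0.51·a + 0.03·b = 0.5
K₂O: 0.09·a + 0.09·b = 1.25
Eliminate a: (row1) − 0.51/0.09·(row2) → -0.48·b = -6.58333, so b = 13.7153.
Back-substitute: a = (0.5 − 0.03·13.7153) / 0.51 = 0.173611.

0.2 kg product A, 13.7 kg product B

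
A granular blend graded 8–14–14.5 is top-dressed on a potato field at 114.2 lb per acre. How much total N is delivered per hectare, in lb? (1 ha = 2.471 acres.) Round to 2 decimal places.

22.58 lb N per hectare

nitrogen per acre = 114.2 × 8% = 9.136 lb.
Convert to per hectare: 9.136 × 2.471 = 22.5751 lb.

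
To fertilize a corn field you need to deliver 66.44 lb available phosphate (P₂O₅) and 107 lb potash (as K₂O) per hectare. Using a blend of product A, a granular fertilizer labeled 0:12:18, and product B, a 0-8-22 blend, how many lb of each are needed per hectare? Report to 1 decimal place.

504.7 lb product A, 73.4 lb product B

Per-hectare balance (a = product A, b = product B):
P₂O₅: 0.12·a + 0.08·b = 66.44
K₂O: 0.18·a + 0.22·b = 107
From row1: a = (66.44 − 0.08·b) / 0.12.
Into row2: 0.18·(66.44 − 0.08·b)/0.12 + 0.22·b = 107 → b = 73.4, a = 504.733.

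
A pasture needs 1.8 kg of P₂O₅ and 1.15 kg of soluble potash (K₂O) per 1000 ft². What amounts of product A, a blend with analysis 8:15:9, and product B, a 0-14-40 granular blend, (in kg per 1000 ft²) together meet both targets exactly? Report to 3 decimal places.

With a, b = kg per 1000 ft² of product A and product B:
P₂O₅: 0.15·a + 0.14·b = 1.8
K₂O: 0.09·a + 0.4·b = 1.15
From row1: a = (1.8 − 0.14·b) / 0.15.
Into row2: 0.09·(1.8 − 0.14·b)/0.15 + 0.4·b = 1.15 → b = 0.221519, a = 11.7932.

11.793 kg product A, 0.222 kg product B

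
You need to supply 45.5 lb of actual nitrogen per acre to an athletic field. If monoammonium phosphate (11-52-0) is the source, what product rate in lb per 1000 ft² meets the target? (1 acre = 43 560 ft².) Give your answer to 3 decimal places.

Product per acre = 45.5 / 11% = 413.636 lb.
Convert to per 1000 ft²: 413.636 × 0.0229568 = 9.49578 lb.

9.496 lb of product per thousand sq ft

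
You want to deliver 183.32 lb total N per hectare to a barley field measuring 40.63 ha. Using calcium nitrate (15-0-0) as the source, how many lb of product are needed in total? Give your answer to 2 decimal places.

49655.28 lb

Product per hectare = 183.32 / 15% = 1222.13 lb.
Total product = 1222.13 × 40.63 = 49655.277 lb.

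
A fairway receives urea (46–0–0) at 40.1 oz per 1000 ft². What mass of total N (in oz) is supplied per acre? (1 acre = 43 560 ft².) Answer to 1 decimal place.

nitrogen per 1000 ft² = 40.1 × 46% = 18.446 oz.
Convert to per acre: 18.446 × 43.56 = 803.508 oz.

803.5 oz N per acre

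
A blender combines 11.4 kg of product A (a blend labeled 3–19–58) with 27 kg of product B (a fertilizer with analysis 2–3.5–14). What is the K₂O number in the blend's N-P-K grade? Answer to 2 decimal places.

Total mass = 11.4 + 27 = 38.4 kg.
K₂O mass = 58%×11.4 + 14%×27 = 10.392 kg.
% K₂O = 10.392 / 38.4 = 27.0625%.

27.06% K₂O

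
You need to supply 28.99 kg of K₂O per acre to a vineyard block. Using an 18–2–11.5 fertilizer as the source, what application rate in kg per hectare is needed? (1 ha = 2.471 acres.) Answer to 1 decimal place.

622.9 kg of product per hectare

Product per acre = 28.99 / 11.5% = 252.087 kg.
Convert to per hectare: 252.087 × 2.471 = 622.907 kg.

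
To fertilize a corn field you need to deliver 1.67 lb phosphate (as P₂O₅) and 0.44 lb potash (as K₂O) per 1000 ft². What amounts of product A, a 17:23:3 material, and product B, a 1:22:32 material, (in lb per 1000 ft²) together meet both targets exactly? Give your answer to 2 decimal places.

Let a = lb of product A, b = lb of product B (per 1000 ft²).
P₂O₅: 0.23·a + 0.22·b = 1.67
K₂O: 0.03·a + 0.32·b = 0.44
Solving simultaneously: a = 6.53134, b = 0.762687.

6.53 lb product A, 0.76 lb product B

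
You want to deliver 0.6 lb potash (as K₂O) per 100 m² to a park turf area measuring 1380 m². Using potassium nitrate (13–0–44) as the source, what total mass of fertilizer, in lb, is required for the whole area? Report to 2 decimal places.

18.82 lb

Product per 100 m² = 0.6 / 44% = 1.36364 lb.
Total product = 1.36364 × 1380 / 100 = 18.8182 lb.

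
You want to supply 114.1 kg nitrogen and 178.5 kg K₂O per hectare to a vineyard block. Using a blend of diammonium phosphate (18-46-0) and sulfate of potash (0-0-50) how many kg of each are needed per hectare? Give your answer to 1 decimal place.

633.9 kg diammonium phosphate, 357.0 kg sulfate of potash

With a, b = kg per hectare of diammonium phosphate and sulfate of potash:
N: 0.18·a + 0·b = 114.1
K₂O: 0·a + 0.5·b = 178.5
Solving simultaneously: a = 633.889, b = 357.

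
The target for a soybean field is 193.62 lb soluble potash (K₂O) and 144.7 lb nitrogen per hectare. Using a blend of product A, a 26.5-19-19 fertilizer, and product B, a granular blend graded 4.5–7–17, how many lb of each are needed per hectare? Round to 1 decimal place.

435.2 lb product A, 652.5 lb product B

Let a = lb of product A, b = lb of product B (per hectare).
K₂O: 0.19·a + 0.17·b = 193.62
N: 0.265·a + 0.045·b = 144.7
Eliminate a: (row1) − 0.19/0.265·(row2) → 0.137736·b = 89.8728, so b = 652.501.
Back-substitute: a = (193.62 − 0.17·652.501) / 0.19 = 435.236.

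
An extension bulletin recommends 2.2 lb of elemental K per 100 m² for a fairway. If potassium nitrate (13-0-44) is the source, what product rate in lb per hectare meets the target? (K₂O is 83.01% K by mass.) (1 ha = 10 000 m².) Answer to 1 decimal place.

602.3 lb of product per hectare

As K₂O: 2.2 / 0.8301 = 2.65028 lb per 100 m².
Product per 100 m² = 2.65028 / 44% = 6.02337 lb.
Convert to per hectare: 6.02337 × 100 = 602.337 lb.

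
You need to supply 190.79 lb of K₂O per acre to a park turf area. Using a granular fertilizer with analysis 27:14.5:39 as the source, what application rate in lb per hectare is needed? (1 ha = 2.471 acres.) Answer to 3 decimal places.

1208.826 lb of product per hectare

Product per acre = 190.79 / 39% = 489.205 lb.
Convert to per hectare: 489.205 × 2.471 = 1208.8259 lb.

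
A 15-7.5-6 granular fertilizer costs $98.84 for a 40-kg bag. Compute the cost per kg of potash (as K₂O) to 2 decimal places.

$41.18 per kg K₂O

K₂O in bag = 40 × 6% = 2.4 kg.
Cost per kg K₂O = $98.84 / 2.4 = $41.1833.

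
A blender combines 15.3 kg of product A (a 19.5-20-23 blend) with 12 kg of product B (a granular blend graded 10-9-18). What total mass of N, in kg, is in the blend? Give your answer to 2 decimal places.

4.18 kg N

N mass = 19.5%×15.3 + 10%×12 = 4.1835 kg.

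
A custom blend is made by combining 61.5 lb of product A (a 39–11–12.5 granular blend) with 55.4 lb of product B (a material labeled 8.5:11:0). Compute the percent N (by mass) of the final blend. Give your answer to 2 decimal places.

24.55% N

Total mass = 61.5 + 55.4 = 116.9 lb.
N mass = 39%×61.5 + 8.5%×55.4 = 28.694 lb.
% N = 28.694 / 116.9 = 24.5458%.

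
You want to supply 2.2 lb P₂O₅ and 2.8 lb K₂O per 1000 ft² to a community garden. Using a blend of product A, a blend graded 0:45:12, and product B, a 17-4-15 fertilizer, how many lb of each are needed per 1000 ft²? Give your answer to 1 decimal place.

3.5 lb product A, 15.9 lb product B

With a, b = lb per 1000 ft² of product A and product B:
P₂O₅: 0.45·a + 0.04·b = 2.2
K₂O: 0.12·a + 0.15·b = 2.8
Eliminate b: (row1) − 0.04/0.15·(row2) → 0.418·a = 1.45333, so a = 3.47687.
Then b = (2.8 − 0.12·3.47687) / 0.15 = 15.8852.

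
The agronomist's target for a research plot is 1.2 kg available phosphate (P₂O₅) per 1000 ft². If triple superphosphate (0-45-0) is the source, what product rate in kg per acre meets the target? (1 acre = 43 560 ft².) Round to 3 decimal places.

Product per 1000 ft² = 1.2 / 45% = 2.66667 kg.
Convert to per acre: 2.66667 × 43.56 = 116.16 kg.

116.160 kg of product per acre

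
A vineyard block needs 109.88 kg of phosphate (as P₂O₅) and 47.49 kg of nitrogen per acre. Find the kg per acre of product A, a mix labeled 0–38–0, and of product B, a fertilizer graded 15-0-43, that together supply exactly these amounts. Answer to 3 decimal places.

289.158 kg product A, 316.600 kg product B

Let a = kg of product A, b = kg of product B (per acre).
P₂O₅: 0.38·a + 0·b = 109.88
N: 0·a + 0.15·b = 47.49
Solving simultaneously: a = 289.1579, b = 316.6.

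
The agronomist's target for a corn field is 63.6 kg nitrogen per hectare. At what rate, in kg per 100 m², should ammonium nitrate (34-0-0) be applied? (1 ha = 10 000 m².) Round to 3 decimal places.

Product per hectare = 63.6 / 34% = 187.059 kg.
Convert to per 100 m²: 187.059 × 0.01 = 1.87059 kg.

1.871 kg of product per hundred sq m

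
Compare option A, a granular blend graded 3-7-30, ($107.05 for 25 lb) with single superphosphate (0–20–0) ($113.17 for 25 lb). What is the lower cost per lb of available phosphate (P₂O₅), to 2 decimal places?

option A: P₂O₅ per bag = 25 × 7% = 1.75 lb; cost = 107.05 / 1.75 = $61.1714/lb P₂O₅.
single superphosphate: P₂O₅ per bag = 25 × 20% = 5 lb; cost = 113.17 / 5 = $22.6340/lb P₂O₅.
single superphosphate is cheaper.

$22.63 per lb P₂O₅ (single superphosphate)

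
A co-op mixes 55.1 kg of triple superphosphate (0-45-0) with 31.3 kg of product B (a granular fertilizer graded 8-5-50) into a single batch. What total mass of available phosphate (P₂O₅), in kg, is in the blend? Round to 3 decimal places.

P₂O₅ mass = 45%×55.1 + 5%×31.3 = 26.36 kg.

26.360 kg P₂O₅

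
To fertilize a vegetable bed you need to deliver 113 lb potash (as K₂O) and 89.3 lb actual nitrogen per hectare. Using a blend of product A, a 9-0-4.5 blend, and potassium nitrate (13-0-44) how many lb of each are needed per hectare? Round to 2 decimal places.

728.95 lb product A, 182.27 lb potassium nitrate

With a, b = lb per hectare of product A and potassium nitrate:
K₂O: 0.045·a + 0.44·b = 113
N: 0.09·a + 0.13·b = 89.3
Solving simultaneously: a = 728.948, b = 182.267.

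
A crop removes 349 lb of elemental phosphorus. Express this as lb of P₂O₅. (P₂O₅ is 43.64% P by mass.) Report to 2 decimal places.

799.73 lb P₂O₅

P₂O₅ = 349 / 0.4364 = 799.725 lb.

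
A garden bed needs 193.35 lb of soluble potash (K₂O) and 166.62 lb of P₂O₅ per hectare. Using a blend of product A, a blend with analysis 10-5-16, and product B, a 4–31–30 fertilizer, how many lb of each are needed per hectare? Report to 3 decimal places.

287.645 lb product A, 491.090 lb product B

Let a = lb of product A, b = lb of product B (per hectare).
K₂O: 0.16·a + 0.3·b = 193.35
P₂O₅: 0.05·a + 0.31·b = 166.62
Eliminate a: (row1) − 0.16/0.05·(row2) → -0.692·b = -339.834, so b = 491.0896.
Back-substitute: a = (193.35 − 0.3·491.0896) / 0.16 = 287.6445.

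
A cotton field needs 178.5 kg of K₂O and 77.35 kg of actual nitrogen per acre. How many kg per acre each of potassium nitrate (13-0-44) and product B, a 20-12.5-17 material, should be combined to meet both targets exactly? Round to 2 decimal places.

With a, b = kg per acre of potassium nitrate and product B:
K₂O: 0.44·a + 0.17·b = 178.5
N: 0.13·a + 0.2·b = 77.35
Eliminate a: (row1) − 0.44/0.13·(row2) → -0.506923·b = -83.3, so b = 164.3247.
Back-substitute: a = (178.5 − 0.17·164.3247) / 0.44 = 342.193.

342.19 kg potassium nitrate, 164.32 kg product B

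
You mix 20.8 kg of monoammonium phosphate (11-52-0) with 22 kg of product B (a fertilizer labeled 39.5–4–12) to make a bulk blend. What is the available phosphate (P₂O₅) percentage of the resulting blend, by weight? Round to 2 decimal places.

Total mass = 20.8 + 22 = 42.8 kg.
P₂O₅ mass = 52%×20.8 + 4%×22 = 11.696 kg.
% P₂O₅ = 11.696 / 42.8 = 27.3271%.

27.33% P₂O₅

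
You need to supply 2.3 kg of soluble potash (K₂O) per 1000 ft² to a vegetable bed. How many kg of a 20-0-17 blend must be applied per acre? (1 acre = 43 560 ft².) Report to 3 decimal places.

Product per 1000 ft² = 2.3 / 17% = 13.5294 kg.
Convert to per acre: 13.5294 × 43.56 = 589.3412 kg.

589.341 kg of product per acre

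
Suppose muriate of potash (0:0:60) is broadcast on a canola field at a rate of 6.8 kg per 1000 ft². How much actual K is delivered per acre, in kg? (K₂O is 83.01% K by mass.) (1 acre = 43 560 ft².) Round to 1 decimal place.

147.5 kg K per acre

K₂O per 1000 ft² = 6.8 × 60% = 4.08 kg.
Elemental K = 4.08 × 0.8301 = 3.38681 kg per 1000 ft².
Convert to per acre: 3.38681 × 43.56 = 147.529 kg.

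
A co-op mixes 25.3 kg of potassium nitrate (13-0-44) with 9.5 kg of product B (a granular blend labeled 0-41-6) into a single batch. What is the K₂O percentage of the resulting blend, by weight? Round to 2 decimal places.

Total mass = 25.3 + 9.5 = 34.8 kg.
K₂O mass = 44%×25.3 + 6%×9.5 = 11.702 kg.
% K₂O = 11.702 / 34.8 = 33.6264%.

33.63% K₂O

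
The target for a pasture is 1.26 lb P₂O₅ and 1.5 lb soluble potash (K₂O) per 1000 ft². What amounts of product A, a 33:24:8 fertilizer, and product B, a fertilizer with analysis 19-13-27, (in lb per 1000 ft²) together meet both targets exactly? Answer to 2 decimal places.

With a, b = lb per 1000 ft² of product A and product B:
P₂O₅: 0.24·a + 0.13·b = 1.26
K₂O: 0.08·a + 0.27·b = 1.5
From row1: a = (1.26 − 0.13·b) / 0.24.
Into row2: 0.08·(1.26 − 0.13·b)/0.24 + 0.27·b = 1.5 → b = 4.76471, a = 2.66912.

2.67 lb product A, 4.76 lb product B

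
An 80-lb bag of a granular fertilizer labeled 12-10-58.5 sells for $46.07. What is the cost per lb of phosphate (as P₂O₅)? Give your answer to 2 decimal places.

P₂O₅ in bag = 80 × 10% = 8 lb.
Cost per lb P₂O₅ = $46.07 / 8 = $5.7588.

$5.76 per lb P₂O₅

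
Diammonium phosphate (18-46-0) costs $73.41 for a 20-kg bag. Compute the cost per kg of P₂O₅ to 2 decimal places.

$7.98 per kg P₂O₅

P₂O₅ in bag = 20 × 46% = 9.2 kg.
Cost per kg P₂O₅ = $73.41 / 9.2 = $7.9793.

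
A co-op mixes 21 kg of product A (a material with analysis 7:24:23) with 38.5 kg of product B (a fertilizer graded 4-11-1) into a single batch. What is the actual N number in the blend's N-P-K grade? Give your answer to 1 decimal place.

5.1% N

Total mass = 21 + 38.5 = 59.5 kg.
N mass = 7%×21 + 4%×38.5 = 3.01 kg.
% N = 3.01 / 59.5 = 5.05882%.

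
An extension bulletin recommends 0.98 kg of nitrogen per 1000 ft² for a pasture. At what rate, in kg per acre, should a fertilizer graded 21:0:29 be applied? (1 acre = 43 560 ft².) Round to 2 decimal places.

203.28 kg of product per acre

Product per 1000 ft² = 0.98 / 21% = 4.66667 kg.
Convert to per acre: 4.66667 × 43.56 = 203.28 kg.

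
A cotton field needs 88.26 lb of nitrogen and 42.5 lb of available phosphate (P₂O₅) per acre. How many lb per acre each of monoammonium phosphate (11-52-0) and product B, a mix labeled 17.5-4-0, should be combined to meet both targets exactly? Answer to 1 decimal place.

With a, b = lb per acre of monoammonium phosphate and product B:
N: 0.11·a + 0.175·b = 88.26
P₂O₅: 0.52·a + 0.04·b = 42.5
Eliminate a: (row1) − 0.11/0.52·(row2) → 0.166538·b = 79.2696, so b = 475.984.
Back-substitute: a = (88.26 − 0.175·475.984) / 0.11 = 45.1166.

45.1 lb monoammonium phosphate, 476.0 lb product B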